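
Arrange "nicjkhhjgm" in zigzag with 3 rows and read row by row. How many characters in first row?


Zigzag "nicjkhhjgm" into 3 rows:
Placing characters:
  'n' => row 0
  'i' => row 1
  'c' => row 2
  'j' => row 1
  'k' => row 0
  'h' => row 1
  'h' => row 2
  'j' => row 1
  'g' => row 0
  'm' => row 1
Rows:
  Row 0: "nkg"
  Row 1: "ijhjm"
  Row 2: "ch"
First row length: 3

3


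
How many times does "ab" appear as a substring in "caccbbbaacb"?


Searching for "ab" in "caccbbbaacb"
Scanning each position:
  Position 0: "ca" => no
  Position 1: "ac" => no
  Position 2: "cc" => no
  Position 3: "cb" => no
  Position 4: "bb" => no
  Position 5: "bb" => no
  Position 6: "ba" => no
  Position 7: "aa" => no
  Position 8: "ac" => no
  Position 9: "cb" => no
Total occurrences: 0

0


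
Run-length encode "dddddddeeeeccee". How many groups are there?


Input: dddddddeeeeccee
Scanning for consecutive runs:
  Group 1: 'd' x 7 (positions 0-6)
  Group 2: 'e' x 4 (positions 7-10)
  Group 3: 'c' x 2 (positions 11-12)
  Group 4: 'e' x 2 (positions 13-14)
Total groups: 4

4


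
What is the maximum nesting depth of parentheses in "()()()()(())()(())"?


Input: "()()()()(())()(())"
Tracking depth:
  Position 0 '(': depth becomes 1
  Position 1 ')': depth becomes 0
  Position 2 '(': depth becomes 1
  Position 3 ')': depth becomes 0
  Position 4 '(': depth becomes 1
  Position 5 ')': depth becomes 0
  Position 6 '(': depth becomes 1
  Position 7 ')': depth becomes 0
  Position 8 '(': depth becomes 1
  Position 9 '(': depth becomes 2
  Position 10 ')': depth becomes 1
  Position 11 ')': depth becomes 0
  Position 12 '(': depth becomes 1
  Position 13 ')': depth becomes 0
  Position 14 '(': depth becomes 1
  Position 15 '(': depth becomes 2
  Position 16 ')': depth becomes 1
  Position 17 ')': depth becomes 0
Maximum depth reached: 2

2


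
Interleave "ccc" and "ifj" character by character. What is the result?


Interleaving "ccc" and "ifj":
  Position 0: 'c' from first, 'i' from second => "ci"
  Position 1: 'c' from first, 'f' from second => "cf"
  Position 2: 'c' from first, 'j' from second => "cj"
Result: cicfcj

cicfcj


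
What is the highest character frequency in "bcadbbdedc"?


Input: bcadbbdedc
Character counts:
  'a': 1
  'b': 3
  'c': 2
  'd': 3
  'e': 1
Maximum frequency: 3

3


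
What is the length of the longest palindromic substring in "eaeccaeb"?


Input: "eaeccaeb"
Checking substrings for palindromes:
  [0:3] "eae" (len 3) => palindrome
  [3:5] "cc" (len 2) => palindrome
Longest palindromic substring: "eae" with length 3

3


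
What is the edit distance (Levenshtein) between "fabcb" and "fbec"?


Computing edit distance: "fabcb" -> "fbec"
DP table:
           f    b    e    c
      0    1    2    3    4
  f   1    0    1    2    3
  a   2    1    1    2    3
  b   3    2    1    2    3
  c   4    3    2    2    2
  b   5    4    3    3    3
Edit distance = dp[5][4] = 3

3


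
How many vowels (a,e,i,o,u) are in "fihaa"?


Input: fihaa
Checking each character:
  'f' at position 0: consonant
  'i' at position 1: vowel (running total: 1)
  'h' at position 2: consonant
  'a' at position 3: vowel (running total: 2)
  'a' at position 4: vowel (running total: 3)
Total vowels: 3

3


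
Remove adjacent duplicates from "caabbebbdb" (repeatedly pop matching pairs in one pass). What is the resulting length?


Input: caabbebbdb
Stack-based adjacent duplicate removal:
  Read 'c': push. Stack: c
  Read 'a': push. Stack: ca
  Read 'a': matches stack top 'a' => pop. Stack: c
  Read 'b': push. Stack: cb
  Read 'b': matches stack top 'b' => pop. Stack: c
  Read 'e': push. Stack: ce
  Read 'b': push. Stack: ceb
  Read 'b': matches stack top 'b' => pop. Stack: ce
  Read 'd': push. Stack: ced
  Read 'b': push. Stack: cedb
Final stack: "cedb" (length 4)

4


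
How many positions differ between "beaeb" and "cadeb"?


Comparing "beaeb" and "cadeb" position by position:
  Position 0: 'b' vs 'c' => DIFFER
  Position 1: 'e' vs 'a' => DIFFER
  Position 2: 'a' vs 'd' => DIFFER
  Position 3: 'e' vs 'e' => same
  Position 4: 'b' vs 'b' => same
Positions that differ: 3

3


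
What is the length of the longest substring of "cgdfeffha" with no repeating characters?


Input: "cgdfeffha"
Sliding window (track last position of each char):
  Position 0 ('c'): window [0,0] length 1 -- new best
  Position 1 ('g'): window [0,1] length 2 -- new best
  Position 2 ('d'): window [0,2] length 3 -- new best
  Position 3 ('f'): window [0,3] length 4 -- new best
  Position 4 ('e'): window [0,4] length 5 -- new best
  Position 5 ('f'): repeat (last at 3), move window start to 4
  Position 5 ('f'): window [4,5] length 2
  Position 6 ('f'): repeat (last at 5), move window start to 6
  Position 6 ('f'): window [6,6] length 1
  Position 7 ('h'): window [6,7] length 2
  Position 8 ('a'): window [6,8] length 3
Longest substring with no repeats: "cgdfe" with length 5

5


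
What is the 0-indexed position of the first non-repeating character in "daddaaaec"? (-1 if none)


Input: daddaaaec
Character frequencies:
  'a': 4
  'c': 1
  'd': 3
  'e': 1
Scanning left to right for freq == 1:
  Position 0 ('d'): freq=3, skip
  Position 1 ('a'): freq=4, skip
  Position 2 ('d'): freq=3, skip
  Position 3 ('d'): freq=3, skip
  Position 4 ('a'): freq=4, skip
  Position 5 ('a'): freq=4, skip
  Position 6 ('a'): freq=4, skip
  Position 7 ('e'): unique! => answer = 7

7


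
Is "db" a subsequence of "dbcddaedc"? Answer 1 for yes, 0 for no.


Check if "db" is a subsequence of "dbcddaedc"
Greedy scan:
  Position 0 ('d'): matches sub[0] = 'd'
  Position 1 ('b'): matches sub[1] = 'b'
  Position 2 ('c'): no match needed
  Position 3 ('d'): no match needed
  Position 4 ('d'): no match needed
  Position 5 ('a'): no match needed
  Position 6 ('e'): no match needed
  Position 7 ('d'): no match needed
  Position 8 ('c'): no match needed
All 2 characters matched => is a subsequence

1


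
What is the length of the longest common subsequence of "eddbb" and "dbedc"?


LCS of "eddbb" and "dbedc"
DP table:
           d    b    e    d    c
      0    0    0    0    0    0
  e   0    0    0    1    1    1
  d   0    1    1    1    2    2
  d   0    1    1    1    2    2
  b   0    1    2    2    2    2
  b   0    1    2    2    2    2
LCS length = dp[5][5] = 2

2


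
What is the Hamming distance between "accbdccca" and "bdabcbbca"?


Comparing "accbdccca" and "bdabcbbca" position by position:
  Position 0: 'a' vs 'b' => differ
  Position 1: 'c' vs 'd' => differ
  Position 2: 'c' vs 'a' => differ
  Position 3: 'b' vs 'b' => same
  Position 4: 'd' vs 'c' => differ
  Position 5: 'c' vs 'b' => differ
  Position 6: 'c' vs 'b' => differ
  Position 7: 'c' vs 'c' => same
  Position 8: 'a' vs 'a' => same
Total differences (Hamming distance): 6

6


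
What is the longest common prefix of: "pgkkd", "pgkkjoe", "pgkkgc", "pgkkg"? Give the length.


Words: pgkkd, pgkkjoe, pgkkgc, pgkkg
  Position 0: all 'p' => match
  Position 1: all 'g' => match
  Position 2: all 'k' => match
  Position 3: all 'k' => match
  Position 4: ('d', 'j', 'g', 'g') => mismatch, stop
LCP = "pgkk" (length 4)

4


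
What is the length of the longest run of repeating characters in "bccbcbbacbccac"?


Input: "bccbcbbacbccac"
Scanning for longest run:
  Position 1 ('c'): new char, reset run to 1
  Position 2 ('c'): continues run of 'c', length=2
  Position 3 ('b'): new char, reset run to 1
  Position 4 ('c'): new char, reset run to 1
  Position 5 ('b'): new char, reset run to 1
  Position 6 ('b'): continues run of 'b', length=2
  Position 7 ('a'): new char, reset run to 1
  Position 8 ('c'): new char, reset run to 1
  Position 9 ('b'): new char, reset run to 1
  Position 10 ('c'): new char, reset run to 1
  Position 11 ('c'): continues run of 'c', length=2
  Position 12 ('a'): new char, reset run to 1
  Position 13 ('c'): new char, reset run to 1
Longest run: 'c' with length 2

2


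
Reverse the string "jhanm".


Input: jhanm
Reading characters right to left:
  Position 4: 'm'
  Position 3: 'n'
  Position 2: 'a'
  Position 1: 'h'
  Position 0: 'j'
Reversed: mnahj

mnahj


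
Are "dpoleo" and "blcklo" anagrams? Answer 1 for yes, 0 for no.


Strings: "dpoleo", "blcklo"
Sorted first:  deloop
Sorted second: bckllo
Differ at position 0: 'd' vs 'b' => not anagrams

0


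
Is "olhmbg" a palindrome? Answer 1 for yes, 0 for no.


Input: olhmbg
Reversed: gbmhlo
  Compare pos 0 ('o') with pos 5 ('g'): MISMATCH
  Compare pos 1 ('l') with pos 4 ('b'): MISMATCH
  Compare pos 2 ('h') with pos 3 ('m'): MISMATCH
Result: not a palindrome

0


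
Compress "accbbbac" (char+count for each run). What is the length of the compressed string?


Input: accbbbac
Runs:
  'a' x 1 => "a1"
  'c' x 2 => "c2"
  'b' x 3 => "b3"
  'a' x 1 => "a1"
  'c' x 1 => "c1"
Compressed: "a1c2b3a1c1"
Compressed length: 10

10


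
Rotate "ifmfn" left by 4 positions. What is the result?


Input: "ifmfn", rotate left by 4
First 4 characters: "ifmf"
Remaining characters: "n"
Concatenate remaining + first: "n" + "ifmf" = "nifmf"

nifmf


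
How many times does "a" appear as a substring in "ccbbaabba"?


Searching for "a" in "ccbbaabba"
Scanning each position:
  Position 0: "c" => no
  Position 1: "c" => no
  Position 2: "b" => no
  Position 3: "b" => no
  Position 4: "a" => MATCH
  Position 5: "a" => MATCH
  Position 6: "b" => no
  Position 7: "b" => no
  Position 8: "a" => MATCH
Total occurrences: 3

3


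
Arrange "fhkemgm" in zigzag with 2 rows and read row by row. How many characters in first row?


Zigzag "fhkemgm" into 2 rows:
Placing characters:
  'f' => row 0
  'h' => row 1
  'k' => row 0
  'e' => row 1
  'm' => row 0
  'g' => row 1
  'm' => row 0
Rows:
  Row 0: "fkmm"
  Row 1: "heg"
First row length: 4

4


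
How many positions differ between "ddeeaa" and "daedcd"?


Comparing "ddeeaa" and "daedcd" position by position:
  Position 0: 'd' vs 'd' => same
  Position 1: 'd' vs 'a' => DIFFER
  Position 2: 'e' vs 'e' => same
  Position 3: 'e' vs 'd' => DIFFER
  Position 4: 'a' vs 'c' => DIFFER
  Position 5: 'a' vs 'd' => DIFFER
Positions that differ: 4

4


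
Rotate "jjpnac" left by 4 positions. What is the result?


Input: "jjpnac", rotate left by 4
First 4 characters: "jjpn"
Remaining characters: "ac"
Concatenate remaining + first: "ac" + "jjpn" = "acjjpn"

acjjpn


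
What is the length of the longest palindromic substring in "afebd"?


Input: "afebd"
Checking substrings for palindromes:
  No multi-char palindromic substrings found
Longest palindromic substring: "a" with length 1

1


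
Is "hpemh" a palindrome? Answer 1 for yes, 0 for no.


Input: hpemh
Reversed: hmeph
  Compare pos 0 ('h') with pos 4 ('h'): match
  Compare pos 1 ('p') with pos 3 ('m'): MISMATCH
Result: not a palindrome

0


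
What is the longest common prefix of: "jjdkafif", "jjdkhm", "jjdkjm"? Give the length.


Words: jjdkafif, jjdkhm, jjdkjm
  Position 0: all 'j' => match
  Position 1: all 'j' => match
  Position 2: all 'd' => match
  Position 3: all 'k' => match
  Position 4: ('a', 'h', 'j') => mismatch, stop
LCP = "jjdk" (length 4)

4


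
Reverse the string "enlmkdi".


Input: enlmkdi
Reading characters right to left:
  Position 6: 'i'
  Position 5: 'd'
  Position 4: 'k'
  Position 3: 'm'
  Position 2: 'l'
  Position 1: 'n'
  Position 0: 'e'
Reversed: idkmlne

idkmlne


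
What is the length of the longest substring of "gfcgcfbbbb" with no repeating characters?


Input: "gfcgcfbbbb"
Sliding window (track last position of each char):
  Position 0 ('g'): window [0,0] length 1 -- new best
  Position 1 ('f'): window [0,1] length 2 -- new best
  Position 2 ('c'): window [0,2] length 3 -- new best
  Position 3 ('g'): repeat (last at 0), move window start to 1
  Position 3 ('g'): window [1,3] length 3
  Position 4 ('c'): repeat (last at 2), move window start to 3
  Position 4 ('c'): window [3,4] length 2
  Position 5 ('f'): window [3,5] length 3
  Position 6 ('b'): window [3,6] length 4 -- new best
  Position 7 ('b'): repeat (last at 6), move window start to 7
  Position 7 ('b'): window [7,7] length 1
  Position 8 ('b'): repeat (last at 7), move window start to 8
  Position 8 ('b'): window [8,8] length 1
  Position 9 ('b'): repeat (last at 8), move window start to 9
  Position 9 ('b'): window [9,9] length 1
Longest substring with no repeats: "gcfb" with length 4

4


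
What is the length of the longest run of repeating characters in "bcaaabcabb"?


Input: "bcaaabcabb"
Scanning for longest run:
  Position 1 ('c'): new char, reset run to 1
  Position 2 ('a'): new char, reset run to 1
  Position 3 ('a'): continues run of 'a', length=2
  Position 4 ('a'): continues run of 'a', length=3
  Position 5 ('b'): new char, reset run to 1
  Position 6 ('c'): new char, reset run to 1
  Position 7 ('a'): new char, reset run to 1
  Position 8 ('b'): new char, reset run to 1
  Position 9 ('b'): continues run of 'b', length=2
Longest run: 'a' with length 3

3


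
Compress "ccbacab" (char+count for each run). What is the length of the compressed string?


Input: ccbacab
Runs:
  'c' x 2 => "c2"
  'b' x 1 => "b1"
  'a' x 1 => "a1"
  'c' x 1 => "c1"
  'a' x 1 => "a1"
  'b' x 1 => "b1"
Compressed: "c2b1a1c1a1b1"
Compressed length: 12

12


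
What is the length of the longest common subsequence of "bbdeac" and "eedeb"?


LCS of "bbdeac" and "eedeb"
DP table:
           e    e    d    e    b
      0    0    0    0    0    0
  b   0    0    0    0    0    1
  b   0    0    0    0    0    1
  d   0    0    0    1    1    1
  e   0    1    1    1    2    2
  a   0    1    1    1    2    2
  c   0    1    1    1    2    2
LCS length = dp[6][5] = 2

2


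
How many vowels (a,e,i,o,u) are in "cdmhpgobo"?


Input: cdmhpgobo
Checking each character:
  'c' at position 0: consonant
  'd' at position 1: consonant
  'm' at position 2: consonant
  'h' at position 3: consonant
  'p' at position 4: consonant
  'g' at position 5: consonant
  'o' at position 6: vowel (running total: 1)
  'b' at position 7: consonant
  'o' at position 8: vowel (running total: 2)
Total vowels: 2

2


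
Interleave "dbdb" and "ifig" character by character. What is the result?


Interleaving "dbdb" and "ifig":
  Position 0: 'd' from first, 'i' from second => "di"
  Position 1: 'b' from first, 'f' from second => "bf"
  Position 2: 'd' from first, 'i' from second => "di"
  Position 3: 'b' from first, 'g' from second => "bg"
Result: dibfdibg

dibfdibg


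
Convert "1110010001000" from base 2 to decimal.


Input: "1110010001000" in base 2
Positional expansion:
  Digit '1' (value 1) x 2^12 = 4096
  Digit '1' (value 1) x 2^11 = 2048
  Digit '1' (value 1) x 2^10 = 1024
  Digit '0' (value 0) x 2^9 = 0
  Digit '0' (value 0) x 2^8 = 0
  Digit '1' (value 1) x 2^7 = 128
  Digit '0' (value 0) x 2^6 = 0
  Digit '0' (value 0) x 2^5 = 0
  Digit '0' (value 0) x 2^4 = 0
  Digit '1' (value 1) x 2^3 = 8
  Digit '0' (value 0) x 2^2 = 0
  Digit '0' (value 0) x 2^1 = 0
  Digit '0' (value 0) x 2^0 = 0
Sum = 7304

7304


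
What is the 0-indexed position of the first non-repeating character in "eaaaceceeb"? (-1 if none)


Input: eaaaceceeb
Character frequencies:
  'a': 3
  'b': 1
  'c': 2
  'e': 4
Scanning left to right for freq == 1:
  Position 0 ('e'): freq=4, skip
  Position 1 ('a'): freq=3, skip
  Position 2 ('a'): freq=3, skip
  Position 3 ('a'): freq=3, skip
  Position 4 ('c'): freq=2, skip
  Position 5 ('e'): freq=4, skip
  Position 6 ('c'): freq=2, skip
  Position 7 ('e'): freq=4, skip
  Position 8 ('e'): freq=4, skip
  Position 9 ('b'): unique! => answer = 9

9


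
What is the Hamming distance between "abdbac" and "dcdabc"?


Comparing "abdbac" and "dcdabc" position by position:
  Position 0: 'a' vs 'd' => differ
  Position 1: 'b' vs 'c' => differ
  Position 2: 'd' vs 'd' => same
  Position 3: 'b' vs 'a' => differ
  Position 4: 'a' vs 'b' => differ
  Position 5: 'c' vs 'c' => same
Total differences (Hamming distance): 4

4


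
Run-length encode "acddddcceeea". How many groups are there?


Input: acddddcceeea
Scanning for consecutive runs:
  Group 1: 'a' x 1 (positions 0-0)
  Group 2: 'c' x 1 (positions 1-1)
  Group 3: 'd' x 4 (positions 2-5)
  Group 4: 'c' x 2 (positions 6-7)
  Group 5: 'e' x 3 (positions 8-10)
  Group 6: 'a' x 1 (positions 11-11)
Total groups: 6

6


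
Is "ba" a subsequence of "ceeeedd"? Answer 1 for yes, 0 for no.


Check if "ba" is a subsequence of "ceeeedd"
Greedy scan:
  Position 0 ('c'): no match needed
  Position 1 ('e'): no match needed
  Position 2 ('e'): no match needed
  Position 3 ('e'): no match needed
  Position 4 ('e'): no match needed
  Position 5 ('d'): no match needed
  Position 6 ('d'): no match needed
Only matched 0/2 characters => not a subsequence

0


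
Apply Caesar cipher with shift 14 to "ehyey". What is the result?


Caesar cipher: shift "ehyey" by 14
  'e' (pos 4) + 14 = pos 18 = 's'
  'h' (pos 7) + 14 = pos 21 = 'v'
  'y' (pos 24) + 14 = pos 12 = 'm'
  'e' (pos 4) + 14 = pos 18 = 's'
  'y' (pos 24) + 14 = pos 12 = 'm'
Result: svmsm

svmsm


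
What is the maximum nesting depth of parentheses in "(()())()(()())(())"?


Input: "(()())()(()())(())"
Tracking depth:
  Position 0 '(': depth becomes 1
  Position 1 '(': depth becomes 2
  Position 2 ')': depth becomes 1
  Position 3 '(': depth becomes 2
  Position 4 ')': depth becomes 1
  Position 5 ')': depth becomes 0
  Position 6 '(': depth becomes 1
  Position 7 ')': depth becomes 0
  Position 8 '(': depth becomes 1
  Position 9 '(': depth becomes 2
  Position 10 ')': depth becomes 1
  Position 11 '(': depth becomes 2
  Position 12 ')': depth becomes 1
  Position 13 ')': depth becomes 0
  Position 14 '(': depth becomes 1
  Position 15 '(': depth becomes 2
  Position 16 ')': depth becomes 1
  Position 17 ')': depth becomes 0
Maximum depth reached: 2

2


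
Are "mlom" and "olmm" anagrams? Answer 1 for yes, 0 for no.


Strings: "mlom", "olmm"
Sorted first:  lmmo
Sorted second: lmmo
Sorted forms match => anagrams

1


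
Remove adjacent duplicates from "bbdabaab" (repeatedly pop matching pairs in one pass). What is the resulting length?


Input: bbdabaab
Stack-based adjacent duplicate removal:
  Read 'b': push. Stack: b
  Read 'b': matches stack top 'b' => pop. Stack: (empty)
  Read 'd': push. Stack: d
  Read 'a': push. Stack: da
  Read 'b': push. Stack: dab
  Read 'a': push. Stack: daba
  Read 'a': matches stack top 'a' => pop. Stack: dab
  Read 'b': matches stack top 'b' => pop. Stack: da
Final stack: "da" (length 2)

2


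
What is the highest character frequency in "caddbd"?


Input: caddbd
Character counts:
  'a': 1
  'b': 1
  'c': 1
  'd': 3
Maximum frequency: 3

3


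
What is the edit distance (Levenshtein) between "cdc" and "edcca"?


Computing edit distance: "cdc" -> "edcca"
DP table:
           e    d    c    c    a
      0    1    2    3    4    5
  c   1    1    2    2    3    4
  d   2    2    1    2    3    4
  c   3    3    2    1    2    3
Edit distance = dp[3][5] = 3

3


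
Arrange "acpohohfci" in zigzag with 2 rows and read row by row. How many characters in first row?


Zigzag "acpohohfci" into 2 rows:
Placing characters:
  'a' => row 0
  'c' => row 1
  'p' => row 0
  'o' => row 1
  'h' => row 0
  'o' => row 1
  'h' => row 0
  'f' => row 1
  'c' => row 0
  'i' => row 1
Rows:
  Row 0: "aphhc"
  Row 1: "coofi"
First row length: 5

5


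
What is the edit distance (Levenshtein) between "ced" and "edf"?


Computing edit distance: "ced" -> "edf"
DP table:
           e    d    f
      0    1    2    3
  c   1    1    2    3
  e   2    1    2    3
  d   3    2    1    2
Edit distance = dp[3][3] = 2

2


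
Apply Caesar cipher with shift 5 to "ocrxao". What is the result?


Caesar cipher: shift "ocrxao" by 5
  'o' (pos 14) + 5 = pos 19 = 't'
  'c' (pos 2) + 5 = pos 7 = 'h'
  'r' (pos 17) + 5 = pos 22 = 'w'
  'x' (pos 23) + 5 = pos 2 = 'c'
  'a' (pos 0) + 5 = pos 5 = 'f'
  'o' (pos 14) + 5 = pos 19 = 't'
Result: thwcft

thwcft


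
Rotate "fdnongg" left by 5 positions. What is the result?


Input: "fdnongg", rotate left by 5
First 5 characters: "fdnon"
Remaining characters: "gg"
Concatenate remaining + first: "gg" + "fdnon" = "ggfdnon"

ggfdnon


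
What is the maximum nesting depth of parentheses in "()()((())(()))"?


Input: "()()((())(()))"
Tracking depth:
  Position 0 '(': depth becomes 1
  Position 1 ')': depth becomes 0
  Position 2 '(': depth becomes 1
  Position 3 ')': depth becomes 0
  Position 4 '(': depth becomes 1
  Position 5 '(': depth becomes 2
  Position 6 '(': depth becomes 3
  Position 7 ')': depth becomes 2
  Position 8 ')': depth becomes 1
  Position 9 '(': depth becomes 2
  Position 10 '(': depth becomes 3
  Position 11 ')': depth becomes 2
  Position 12 ')': depth becomes 1
  Position 13 ')': depth becomes 0
Maximum depth reached: 3

3


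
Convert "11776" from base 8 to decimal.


Input: "11776" in base 8
Positional expansion:
  Digit '1' (value 1) x 8^4 = 4096
  Digit '1' (value 1) x 8^3 = 512
  Digit '7' (value 7) x 8^2 = 448
  Digit '7' (value 7) x 8^1 = 56
  Digit '6' (value 6) x 8^0 = 6
Sum = 5118

5118


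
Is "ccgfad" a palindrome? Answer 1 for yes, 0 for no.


Input: ccgfad
Reversed: dafgcc
  Compare pos 0 ('c') with pos 5 ('d'): MISMATCH
  Compare pos 1 ('c') with pos 4 ('a'): MISMATCH
  Compare pos 2 ('g') with pos 3 ('f'): MISMATCH
Result: not a palindrome

0


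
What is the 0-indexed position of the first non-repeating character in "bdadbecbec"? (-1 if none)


Input: bdadbecbec
Character frequencies:
  'a': 1
  'b': 3
  'c': 2
  'd': 2
  'e': 2
Scanning left to right for freq == 1:
  Position 0 ('b'): freq=3, skip
  Position 1 ('d'): freq=2, skip
  Position 2 ('a'): unique! => answer = 2

2


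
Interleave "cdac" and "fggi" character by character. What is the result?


Interleaving "cdac" and "fggi":
  Position 0: 'c' from first, 'f' from second => "cf"
  Position 1: 'd' from first, 'g' from second => "dg"
  Position 2: 'a' from first, 'g' from second => "ag"
  Position 3: 'c' from first, 'i' from second => "ci"
Result: cfdgagci

cfdgagci


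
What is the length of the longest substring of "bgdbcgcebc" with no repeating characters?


Input: "bgdbcgcebc"
Sliding window (track last position of each char):
  Position 0 ('b'): window [0,0] length 1 -- new best
  Position 1 ('g'): window [0,1] length 2 -- new best
  Position 2 ('d'): window [0,2] length 3 -- new best
  Position 3 ('b'): repeat (last at 0), move window start to 1
  Position 3 ('b'): window [1,3] length 3
  Position 4 ('c'): window [1,4] length 4 -- new best
  Position 5 ('g'): repeat (last at 1), move window start to 2
  Position 5 ('g'): window [2,5] length 4
  Position 6 ('c'): repeat (last at 4), move window start to 5
  Position 6 ('c'): window [5,6] length 2
  Position 7 ('e'): window [5,7] length 3
  Position 8 ('b'): window [5,8] length 4
  Position 9 ('c'): repeat (last at 6), move window start to 7
  Position 9 ('c'): window [7,9] length 3
Longest substring with no repeats: "gdbc" with length 4

4


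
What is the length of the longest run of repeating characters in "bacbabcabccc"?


Input: "bacbabcabccc"
Scanning for longest run:
  Position 1 ('a'): new char, reset run to 1
  Position 2 ('c'): new char, reset run to 1
  Position 3 ('b'): new char, reset run to 1
  Position 4 ('a'): new char, reset run to 1
  Position 5 ('b'): new char, reset run to 1
  Position 6 ('c'): new char, reset run to 1
  Position 7 ('a'): new char, reset run to 1
  Position 8 ('b'): new char, reset run to 1
  Position 9 ('c'): new char, reset run to 1
  Position 10 ('c'): continues run of 'c', length=2
  Position 11 ('c'): continues run of 'c', length=3
Longest run: 'c' with length 3

3


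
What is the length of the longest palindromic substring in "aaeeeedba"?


Input: "aaeeeedba"
Checking substrings for palindromes:
  [2:6] "eeee" (len 4) => palindrome
  [2:5] "eee" (len 3) => palindrome
  [3:6] "eee" (len 3) => palindrome
  [0:2] "aa" (len 2) => palindrome
  [2:4] "ee" (len 2) => palindrome
  [3:5] "ee" (len 2) => palindrome
Longest palindromic substring: "eeee" with length 4

4


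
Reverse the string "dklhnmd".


Input: dklhnmd
Reading characters right to left:
  Position 6: 'd'
  Position 5: 'm'
  Position 4: 'n'
  Position 3: 'h'
  Position 2: 'l'
  Position 1: 'k'
  Position 0: 'd'
Reversed: dmnhlkd

dmnhlkd


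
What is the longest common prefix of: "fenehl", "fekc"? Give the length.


Words: fenehl, fekc
  Position 0: all 'f' => match
  Position 1: all 'e' => match
  Position 2: ('n', 'k') => mismatch, stop
LCP = "fe" (length 2)

2


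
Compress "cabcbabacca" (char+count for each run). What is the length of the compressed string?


Input: cabcbabacca
Runs:
  'c' x 1 => "c1"
  'a' x 1 => "a1"
  'b' x 1 => "b1"
  'c' x 1 => "c1"
  'b' x 1 => "b1"
  'a' x 1 => "a1"
  'b' x 1 => "b1"
  'a' x 1 => "a1"
  'c' x 2 => "c2"
  'a' x 1 => "a1"
Compressed: "c1a1b1c1b1a1b1a1c2a1"
Compressed length: 20

20


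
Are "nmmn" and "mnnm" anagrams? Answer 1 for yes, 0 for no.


Strings: "nmmn", "mnnm"
Sorted first:  mmnn
Sorted second: mmnn
Sorted forms match => anagrams

1


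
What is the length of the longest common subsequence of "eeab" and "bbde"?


LCS of "eeab" and "bbde"
DP table:
           b    b    d    e
      0    0    0    0    0
  e   0    0    0    0    1
  e   0    0    0    0    1
  a   0    0    0    0    1
  b   0    1    1    1    1
LCS length = dp[4][4] = 1

1


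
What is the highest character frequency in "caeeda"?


Input: caeeda
Character counts:
  'a': 2
  'c': 1
  'd': 1
  'e': 2
Maximum frequency: 2

2


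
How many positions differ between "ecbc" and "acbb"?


Comparing "ecbc" and "acbb" position by position:
  Position 0: 'e' vs 'a' => DIFFER
  Position 1: 'c' vs 'c' => same
  Position 2: 'b' vs 'b' => same
  Position 3: 'c' vs 'b' => DIFFER
Positions that differ: 2

2


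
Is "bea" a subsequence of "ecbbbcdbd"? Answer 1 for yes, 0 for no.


Check if "bea" is a subsequence of "ecbbbcdbd"
Greedy scan:
  Position 0 ('e'): no match needed
  Position 1 ('c'): no match needed
  Position 2 ('b'): matches sub[0] = 'b'
  Position 3 ('b'): no match needed
  Position 4 ('b'): no match needed
  Position 5 ('c'): no match needed
  Position 6 ('d'): no match needed
  Position 7 ('b'): no match needed
  Position 8 ('d'): no match needed
Only matched 1/3 characters => not a subsequence

0


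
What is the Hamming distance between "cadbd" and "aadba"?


Comparing "cadbd" and "aadba" position by position:
  Position 0: 'c' vs 'a' => differ
  Position 1: 'a' vs 'a' => same
  Position 2: 'd' vs 'd' => same
  Position 3: 'b' vs 'b' => same
  Position 4: 'd' vs 'a' => differ
Total differences (Hamming distance): 2

2


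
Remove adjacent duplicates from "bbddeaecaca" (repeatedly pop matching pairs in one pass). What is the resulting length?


Input: bbddeaecaca
Stack-based adjacent duplicate removal:
  Read 'b': push. Stack: b
  Read 'b': matches stack top 'b' => pop. Stack: (empty)
  Read 'd': push. Stack: d
  Read 'd': matches stack top 'd' => pop. Stack: (empty)
  Read 'e': push. Stack: e
  Read 'a': push. Stack: ea
  Read 'e': push. Stack: eae
  Read 'c': push. Stack: eaec
  Read 'a': push. Stack: eaeca
  Read 'c': push. Stack: eaecac
  Read 'a': push. Stack: eaecaca
Final stack: "eaecaca" (length 7)

7


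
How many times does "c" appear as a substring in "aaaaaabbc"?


Searching for "c" in "aaaaaabbc"
Scanning each position:
  Position 0: "a" => no
  Position 1: "a" => no
  Position 2: "a" => no
  Position 3: "a" => no
  Position 4: "a" => no
  Position 5: "a" => no
  Position 6: "b" => no
  Position 7: "b" => no
  Position 8: "c" => MATCH
Total occurrences: 1

1


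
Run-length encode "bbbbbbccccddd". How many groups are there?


Input: bbbbbbccccddd
Scanning for consecutive runs:
  Group 1: 'b' x 6 (positions 0-5)
  Group 2: 'c' x 4 (positions 6-9)
  Group 3: 'd' x 3 (positions 10-12)
Total groups: 3

3


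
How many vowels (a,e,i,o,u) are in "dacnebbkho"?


Input: dacnebbkho
Checking each character:
  'd' at position 0: consonant
  'a' at position 1: vowel (running total: 1)
  'c' at position 2: consonant
  'n' at position 3: consonant
  'e' at position 4: vowel (running total: 2)
  'b' at position 5: consonant
  'b' at position 6: consonant
  'k' at position 7: consonant
  'h' at position 8: consonant
  'o' at position 9: vowel (running total: 3)
Total vowels: 3

3


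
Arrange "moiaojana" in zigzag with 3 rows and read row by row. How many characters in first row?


Zigzag "moiaojana" into 3 rows:
Placing characters:
  'm' => row 0
  'o' => row 1
  'i' => row 2
  'a' => row 1
  'o' => row 0
  'j' => row 1
  'a' => row 2
  'n' => row 1
  'a' => row 0
Rows:
  Row 0: "moa"
  Row 1: "oajn"
  Row 2: "ia"
First row length: 3

3


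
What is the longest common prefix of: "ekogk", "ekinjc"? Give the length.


Words: ekogk, ekinjc
  Position 0: all 'e' => match
  Position 1: all 'k' => match
  Position 2: ('o', 'i') => mismatch, stop
LCP = "ek" (length 2)

2


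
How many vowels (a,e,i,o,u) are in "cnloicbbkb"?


Input: cnloicbbkb
Checking each character:
  'c' at position 0: consonant
  'n' at position 1: consonant
  'l' at position 2: consonant
  'o' at position 3: vowel (running total: 1)
  'i' at position 4: vowel (running total: 2)
  'c' at position 5: consonant
  'b' at position 6: consonant
  'b' at position 7: consonant
  'k' at position 8: consonant
  'b' at position 9: consonant
Total vowels: 2

2


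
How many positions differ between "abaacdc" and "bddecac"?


Comparing "abaacdc" and "bddecac" position by position:
  Position 0: 'a' vs 'b' => DIFFER
  Position 1: 'b' vs 'd' => DIFFER
  Position 2: 'a' vs 'd' => DIFFER
  Position 3: 'a' vs 'e' => DIFFER
  Position 4: 'c' vs 'c' => same
  Position 5: 'd' vs 'a' => DIFFER
  Position 6: 'c' vs 'c' => same
Positions that differ: 5

5


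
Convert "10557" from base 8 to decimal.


Input: "10557" in base 8
Positional expansion:
  Digit '1' (value 1) x 8^4 = 4096
  Digit '0' (value 0) x 8^3 = 0
  Digit '5' (value 5) x 8^2 = 320
  Digit '5' (value 5) x 8^1 = 40
  Digit '7' (value 7) x 8^0 = 7
Sum = 4463

4463


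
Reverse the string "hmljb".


Input: hmljb
Reading characters right to left:
  Position 4: 'b'
  Position 3: 'j'
  Position 2: 'l'
  Position 1: 'm'
  Position 0: 'h'
Reversed: bjlmh

bjlmh


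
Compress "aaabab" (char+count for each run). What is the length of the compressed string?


Input: aaabab
Runs:
  'a' x 3 => "a3"
  'b' x 1 => "b1"
  'a' x 1 => "a1"
  'b' x 1 => "b1"
Compressed: "a3b1a1b1"
Compressed length: 8

8


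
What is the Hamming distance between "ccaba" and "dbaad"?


Comparing "ccaba" and "dbaad" position by position:
  Position 0: 'c' vs 'd' => differ
  Position 1: 'c' vs 'b' => differ
  Position 2: 'a' vs 'a' => same
  Position 3: 'b' vs 'a' => differ
  Position 4: 'a' vs 'd' => differ
Total differences (Hamming distance): 4

4


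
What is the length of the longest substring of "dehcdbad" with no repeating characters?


Input: "dehcdbad"
Sliding window (track last position of each char):
  Position 0 ('d'): window [0,0] length 1 -- new best
  Position 1 ('e'): window [0,1] length 2 -- new best
  Position 2 ('h'): window [0,2] length 3 -- new best
  Position 3 ('c'): window [0,3] length 4 -- new best
  Position 4 ('d'): repeat (last at 0), move window start to 1
  Position 4 ('d'): window [1,4] length 4
  Position 5 ('b'): window [1,5] length 5 -- new best
  Position 6 ('a'): window [1,6] length 6 -- new best
  Position 7 ('d'): repeat (last at 4), move window start to 5
  Position 7 ('d'): window [5,7] length 3
Longest substring with no repeats: "ehcdba" with length 6

6


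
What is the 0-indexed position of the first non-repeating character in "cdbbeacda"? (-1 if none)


Input: cdbbeacda
Character frequencies:
  'a': 2
  'b': 2
  'c': 2
  'd': 2
  'e': 1
Scanning left to right for freq == 1:
  Position 0 ('c'): freq=2, skip
  Position 1 ('d'): freq=2, skip
  Position 2 ('b'): freq=2, skip
  Position 3 ('b'): freq=2, skip
  Position 4 ('e'): unique! => answer = 4

4


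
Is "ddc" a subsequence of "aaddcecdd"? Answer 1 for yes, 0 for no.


Check if "ddc" is a subsequence of "aaddcecdd"
Greedy scan:
  Position 0 ('a'): no match needed
  Position 1 ('a'): no match needed
  Position 2 ('d'): matches sub[0] = 'd'
  Position 3 ('d'): matches sub[1] = 'd'
  Position 4 ('c'): matches sub[2] = 'c'
  Position 5 ('e'): no match needed
  Position 6 ('c'): no match needed
  Position 7 ('d'): no match needed
  Position 8 ('d'): no match needed
All 3 characters matched => is a subsequence

1


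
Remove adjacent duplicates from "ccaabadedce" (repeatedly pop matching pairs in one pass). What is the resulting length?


Input: ccaabadedce
Stack-based adjacent duplicate removal:
  Read 'c': push. Stack: c
  Read 'c': matches stack top 'c' => pop. Stack: (empty)
  Read 'a': push. Stack: a
  Read 'a': matches stack top 'a' => pop. Stack: (empty)
  Read 'b': push. Stack: b
  Read 'a': push. Stack: ba
  Read 'd': push. Stack: bad
  Read 'e': push. Stack: bade
  Read 'd': push. Stack: baded
  Read 'c': push. Stack: badedc
  Read 'e': push. Stack: badedce
Final stack: "badedce" (length 7)

7


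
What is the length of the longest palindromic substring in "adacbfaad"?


Input: "adacbfaad"
Checking substrings for palindromes:
  [0:3] "ada" (len 3) => palindrome
  [6:8] "aa" (len 2) => palindrome
Longest palindromic substring: "ada" with length 3

3


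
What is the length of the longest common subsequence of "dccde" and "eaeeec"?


LCS of "dccde" and "eaeeec"
DP table:
           e    a    e    e    e    c
      0    0    0    0    0    0    0
  d   0    0    0    0    0    0    0
  c   0    0    0    0    0    0    1
  c   0    0    0    0    0    0    1
  d   0    0    0    0    0    0    1
  e   0    1    1    1    1    1    1
LCS length = dp[5][6] = 1

1


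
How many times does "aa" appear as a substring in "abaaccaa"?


Searching for "aa" in "abaaccaa"
Scanning each position:
  Position 0: "ab" => no
  Position 1: "ba" => no
  Position 2: "aa" => MATCH
  Position 3: "ac" => no
  Position 4: "cc" => no
  Position 5: "ca" => no
  Position 6: "aa" => MATCH
Total occurrences: 2

2


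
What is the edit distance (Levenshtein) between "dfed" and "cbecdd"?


Computing edit distance: "dfed" -> "cbecdd"
DP table:
           c    b    e    c    d    d
      0    1    2    3    4    5    6
  d   1    1    2    3    4    4    5
  f   2    2    2    3    4    5    5
  e   3    3    3    2    3    4    5
  d   4    4    4    3    3    3    4
Edit distance = dp[4][6] = 4

4


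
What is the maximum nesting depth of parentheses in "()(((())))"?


Input: "()(((())))"
Tracking depth:
  Position 0 '(': depth becomes 1
  Position 1 ')': depth becomes 0
  Position 2 '(': depth becomes 1
  Position 3 '(': depth becomes 2
  Position 4 '(': depth becomes 3
  Position 5 '(': depth becomes 4
  Position 6 ')': depth becomes 3
  Position 7 ')': depth becomes 2
  Position 8 ')': depth becomes 1
  Position 9 ')': depth becomes 0
Maximum depth reached: 4

4


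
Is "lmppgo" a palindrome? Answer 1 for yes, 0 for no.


Input: lmppgo
Reversed: ogppml
  Compare pos 0 ('l') with pos 5 ('o'): MISMATCH
  Compare pos 1 ('m') with pos 4 ('g'): MISMATCH
  Compare pos 2 ('p') with pos 3 ('p'): match
Result: not a palindrome

0


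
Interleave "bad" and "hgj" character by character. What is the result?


Interleaving "bad" and "hgj":
  Position 0: 'b' from first, 'h' from second => "bh"
  Position 1: 'a' from first, 'g' from second => "ag"
  Position 2: 'd' from first, 'j' from second => "dj"
Result: bhagdj

bhagdj


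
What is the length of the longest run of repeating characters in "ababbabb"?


Input: "ababbabb"
Scanning for longest run:
  Position 1 ('b'): new char, reset run to 1
  Position 2 ('a'): new char, reset run to 1
  Position 3 ('b'): new char, reset run to 1
  Position 4 ('b'): continues run of 'b', length=2
  Position 5 ('a'): new char, reset run to 1
  Position 6 ('b'): new char, reset run to 1
  Position 7 ('b'): continues run of 'b', length=2
Longest run: 'b' with length 2

2


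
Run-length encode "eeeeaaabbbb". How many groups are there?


Input: eeeeaaabbbb
Scanning for consecutive runs:
  Group 1: 'e' x 4 (positions 0-3)
  Group 2: 'a' x 3 (positions 4-6)
  Group 3: 'b' x 4 (positions 7-10)
Total groups: 3

3


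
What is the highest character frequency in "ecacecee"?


Input: ecacecee
Character counts:
  'a': 1
  'c': 3
  'e': 4
Maximum frequency: 4

4


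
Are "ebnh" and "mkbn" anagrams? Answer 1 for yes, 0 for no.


Strings: "ebnh", "mkbn"
Sorted first:  behn
Sorted second: bkmn
Differ at position 1: 'e' vs 'k' => not anagrams

0


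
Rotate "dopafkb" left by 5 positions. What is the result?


Input: "dopafkb", rotate left by 5
First 5 characters: "dopaf"
Remaining characters: "kb"
Concatenate remaining + first: "kb" + "dopaf" = "kbdopaf"

kbdopaf


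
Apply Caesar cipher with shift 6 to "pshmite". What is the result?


Caesar cipher: shift "pshmite" by 6
  'p' (pos 15) + 6 = pos 21 = 'v'
  's' (pos 18) + 6 = pos 24 = 'y'
  'h' (pos 7) + 6 = pos 13 = 'n'
  'm' (pos 12) + 6 = pos 18 = 's'
  'i' (pos 8) + 6 = pos 14 = 'o'
  't' (pos 19) + 6 = pos 25 = 'z'
  'e' (pos 4) + 6 = pos 10 = 'k'
Result: vynsozk

vynsozk


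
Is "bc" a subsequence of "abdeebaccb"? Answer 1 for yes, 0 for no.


Check if "bc" is a subsequence of "abdeebaccb"
Greedy scan:
  Position 0 ('a'): no match needed
  Position 1 ('b'): matches sub[0] = 'b'
  Position 2 ('d'): no match needed
  Position 3 ('e'): no match needed
  Position 4 ('e'): no match needed
  Position 5 ('b'): no match needed
  Position 6 ('a'): no match needed
  Position 7 ('c'): matches sub[1] = 'c'
  Position 8 ('c'): no match needed
  Position 9 ('b'): no match needed
All 2 characters matched => is a subsequence

1


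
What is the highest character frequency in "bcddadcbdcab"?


Input: bcddadcbdcab
Character counts:
  'a': 2
  'b': 3
  'c': 3
  'd': 4
Maximum frequency: 4

4


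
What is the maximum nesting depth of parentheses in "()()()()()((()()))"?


Input: "()()()()()((()()))"
Tracking depth:
  Position 0 '(': depth becomes 1
  Position 1 ')': depth becomes 0
  Position 2 '(': depth becomes 1
  Position 3 ')': depth becomes 0
  Position 4 '(': depth becomes 1
  Position 5 ')': depth becomes 0
  Position 6 '(': depth becomes 1
  Position 7 ')': depth becomes 0
  Position 8 '(': depth becomes 1
  Position 9 ')': depth becomes 0
  Position 10 '(': depth becomes 1
  Position 11 '(': depth becomes 2
  Position 12 '(': depth becomes 3
  Position 13 ')': depth becomes 2
  Position 14 '(': depth becomes 3
  Position 15 ')': depth becomes 2
  Position 16 ')': depth becomes 1
  Position 17 ')': depth becomes 0
Maximum depth reached: 3

3


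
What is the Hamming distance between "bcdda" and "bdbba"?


Comparing "bcdda" and "bdbba" position by position:
  Position 0: 'b' vs 'b' => same
  Position 1: 'c' vs 'd' => differ
  Position 2: 'd' vs 'b' => differ
  Position 3: 'd' vs 'b' => differ
  Position 4: 'a' vs 'a' => same
Total differences (Hamming distance): 3

3


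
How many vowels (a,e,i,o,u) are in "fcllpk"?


Input: fcllpk
Checking each character:
  'f' at position 0: consonant
  'c' at position 1: consonant
  'l' at position 2: consonant
  'l' at position 3: consonant
  'p' at position 4: consonant
  'k' at position 5: consonant
Total vowels: 0

0


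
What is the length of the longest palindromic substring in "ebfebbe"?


Input: "ebfebbe"
Checking substrings for palindromes:
  [3:7] "ebbe" (len 4) => palindrome
  [4:6] "bb" (len 2) => palindrome
Longest palindromic substring: "ebbe" with length 4

4


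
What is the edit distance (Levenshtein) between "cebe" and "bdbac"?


Computing edit distance: "cebe" -> "bdbac"
DP table:
           b    d    b    a    c
      0    1    2    3    4    5
  c   1    1    2    3    4    4
  e   2    2    2    3    4    5
  b   3    2    3    2    3    4
  e   4    3    3    3    3    4
Edit distance = dp[4][5] = 4

4
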